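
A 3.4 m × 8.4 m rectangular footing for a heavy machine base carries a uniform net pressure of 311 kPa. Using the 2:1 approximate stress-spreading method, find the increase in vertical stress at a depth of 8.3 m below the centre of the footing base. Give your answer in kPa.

By the 2:1 method the load spreads at 1 horizontal : 2 vertical, so at depth z the loaded area has grown by z in each plan dimension:
Δσ = qBL/((B+z)(L+z)) = 311×3.4×8.4/((3.4+8.3)(8.4+8.3)) = 45.459 kPa

Δσ_z ≈ 45.5 kPa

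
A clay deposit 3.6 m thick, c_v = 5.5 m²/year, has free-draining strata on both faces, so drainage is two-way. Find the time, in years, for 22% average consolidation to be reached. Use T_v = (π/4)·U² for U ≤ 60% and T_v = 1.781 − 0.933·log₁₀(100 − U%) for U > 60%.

t ≈ 0.0224 years

Drainage path length: H_d = H/2 = 1.8 m (double drainage).
U ≤ 60%: T_v = (π/4)·U² = (π/4)×0.22² = 0.038013.
t = T_v·H_d²/c_v = 0.038013×1.8²/5.5 = 0.02239 years.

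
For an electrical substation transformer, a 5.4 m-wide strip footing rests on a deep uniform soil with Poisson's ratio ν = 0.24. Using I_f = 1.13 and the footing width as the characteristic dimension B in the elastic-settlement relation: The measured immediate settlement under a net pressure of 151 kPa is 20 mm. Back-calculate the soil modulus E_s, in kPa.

E_s ≈ 43400 kPa

S_e = q·B·(1−ν²)/E_s · I_f  ⇒  E_s = q·B·(1−ν²)·I_f / S_e.
E_s = 151 × 5.4 × 0.9424 × 1.13 / 0.02 = 43420 kPa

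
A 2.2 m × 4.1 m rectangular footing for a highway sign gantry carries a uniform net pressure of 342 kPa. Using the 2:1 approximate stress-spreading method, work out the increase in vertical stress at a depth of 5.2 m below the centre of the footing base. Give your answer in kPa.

Δσ_z ≈ 44.8 kPa

By the 2:1 method the load spreads at 1 horizontal : 2 vertical, so at depth z the loaded area has grown by z in each plan dimension:
Δσ = qBL/((B+z)(L+z)) = 342×2.2×4.1/((2.2+5.2)(4.1+5.2)) = 44.825 kPa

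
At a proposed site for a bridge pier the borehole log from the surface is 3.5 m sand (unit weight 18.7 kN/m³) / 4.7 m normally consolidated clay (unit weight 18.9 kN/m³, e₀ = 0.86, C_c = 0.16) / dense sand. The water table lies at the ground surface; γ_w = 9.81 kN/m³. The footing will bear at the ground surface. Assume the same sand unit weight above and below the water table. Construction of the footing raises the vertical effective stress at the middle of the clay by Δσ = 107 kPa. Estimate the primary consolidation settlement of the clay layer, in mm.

S_c ≈ 195 mm

Mid-depth of clay below the ground surface: z = 3.5 + 4.7/2 = 5.85 m.
Total vertical stress at mid-clay: σ_v = 18.7×3.5 + 18.9×2.35 = 109.87 kPa.
Pore pressure: u = 9.81×(5.85 − 0) = 57.389 kPa.
Initial effective stress: σ'_0 = σ_v − u = 109.87 − 57.389 = 52.481 kPa.
Final effective stress: σ'_f = σ'_0 + Δσ = 52.481 + 107 = 159.48 kPa.
Normally consolidated clay, so the full stress increment lies on the virgin compression line:
S_c = C_c·H/(1+e₀)·log₁₀(σ'_f/σ'_0) = 0.16×4.7/(1+0.86)×log₁₀(159.48/52.481)
    = 0.4043 × 0.4827 = 0.1952 m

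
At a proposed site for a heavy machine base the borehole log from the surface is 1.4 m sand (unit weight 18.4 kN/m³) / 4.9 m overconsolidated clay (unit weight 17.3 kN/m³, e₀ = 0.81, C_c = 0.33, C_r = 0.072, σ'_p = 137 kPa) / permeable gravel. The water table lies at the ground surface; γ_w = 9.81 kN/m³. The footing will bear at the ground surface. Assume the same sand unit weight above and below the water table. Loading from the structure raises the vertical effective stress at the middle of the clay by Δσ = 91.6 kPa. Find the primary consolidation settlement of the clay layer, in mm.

S_c ≈ 118 mm

Mid-depth of clay below the ground surface: z = 1.4 + 4.9/2 = 3.85 m.
Total vertical stress at mid-clay: σ_v = 18.4×1.4 + 17.3×2.45 = 68.145 kPa.
Pore pressure: u = 9.81×(3.85 − 0) = 37.769 kPa.
Initial effective stress: σ'_0 = σ_v − u = 68.145 − 37.769 = 30.376 kPa.
Final effective stress: σ'_f = 30.376 + 91.6 = 121.98 kPa.
σ'_f = 121.98 ≤ σ'_p = 137 kPa, so the clay remains overconsolidated and only the recompression index applies:
S_c = C_r·H/(1+e₀)·log₁₀(σ'_f/σ'_0) = 0.072×4.9/1.81×log₁₀(121.98/30.376)
    = 0.19492 × 0.60376 = 0.1177 m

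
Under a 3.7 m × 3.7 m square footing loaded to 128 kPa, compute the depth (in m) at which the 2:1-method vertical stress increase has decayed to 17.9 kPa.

2:1 spreading — at depth z the loaded area has grown by z in each plan dimension:
qB²/(B+z)² = Δσ_z ⇒ z = B(√(q/Δσ_z) − 1) = 3.7×(√(128/17.9) − 1) = 6.194 m

z ≈ 6.19 m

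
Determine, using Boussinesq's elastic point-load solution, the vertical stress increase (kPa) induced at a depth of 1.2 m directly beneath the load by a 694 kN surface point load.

Δσ_z ≈ 230 kPa

Boussinesq vertical stress below a point load on an elastic half-space:
Δσ_z = 3P/(2πz²) · [1 + (r/z)²]^(−5/2)
r/z = 0/1.2 = 0; [1+(r/z)²]^(−5/2) = 1.
Δσ_z = 3×694/(2π×1.2²) × 1 = 230.11 × 1 = 230.1 kPa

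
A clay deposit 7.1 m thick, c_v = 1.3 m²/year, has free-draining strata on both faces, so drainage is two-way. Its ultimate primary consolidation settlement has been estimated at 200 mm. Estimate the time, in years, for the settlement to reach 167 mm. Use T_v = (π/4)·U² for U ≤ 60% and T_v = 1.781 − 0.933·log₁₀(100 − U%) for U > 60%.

t ≈ 6.25 years

Drainage path length: H_d = H/2 = 3.55 m (double drainage).
U = S(t)/S_ult = 167/200 = 0.835.
U > 60%: T_v = 1.781 − 0.933·log₁₀(100 − 83.5) = 0.64509.
t = T_v·H_d²/c_v = 0.64509×3.55²/1.3 = 6.254 years.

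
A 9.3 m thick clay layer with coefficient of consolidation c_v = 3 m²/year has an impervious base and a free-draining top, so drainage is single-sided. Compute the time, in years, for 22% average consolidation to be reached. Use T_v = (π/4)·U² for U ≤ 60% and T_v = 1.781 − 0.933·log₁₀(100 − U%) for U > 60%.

Drainage path length: H_d = H = 9.3 m (single drainage).
U ≤ 60%: T_v = (π/4)·U² = (π/4)×0.22² = 0.038013.
t = T_v·H_d²/c_v = 0.038013×9.3²/3 = 1.096 years.

t ≈ 1.1 years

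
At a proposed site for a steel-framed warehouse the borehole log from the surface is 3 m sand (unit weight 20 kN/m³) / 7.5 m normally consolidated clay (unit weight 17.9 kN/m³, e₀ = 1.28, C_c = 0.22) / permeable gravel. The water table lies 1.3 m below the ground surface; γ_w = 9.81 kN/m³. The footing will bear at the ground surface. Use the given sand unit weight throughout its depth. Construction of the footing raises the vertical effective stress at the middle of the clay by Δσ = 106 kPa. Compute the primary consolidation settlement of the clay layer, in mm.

S_c ≈ 280 mm

Mid-depth of clay below the ground surface: z = 3 + 7.5/2 = 6.75 m.
Total vertical stress at mid-clay: σ_v = 20×3 + 17.9×3.75 = 127.12 kPa.
Pore pressure: u = 9.81×(6.75 − 1.3) = 53.465 kPa.
Initial effective stress: σ'_0 = σ_v − u = 127.12 − 53.465 = 73.655 kPa.
Final effective stress: σ'_f = σ'_0 + Δσ = 73.655 + 106 = 179.66 kPa.
Normally consolidated clay, so the full stress increment lies on the virgin compression line:
S_c = C_c·H/(1+e₀)·log₁₀(σ'_f/σ'_0) = 0.22×7.5/(1+1.28)×log₁₀(179.66/73.655)
    = 0.72368 × 0.38725 = 0.2802 m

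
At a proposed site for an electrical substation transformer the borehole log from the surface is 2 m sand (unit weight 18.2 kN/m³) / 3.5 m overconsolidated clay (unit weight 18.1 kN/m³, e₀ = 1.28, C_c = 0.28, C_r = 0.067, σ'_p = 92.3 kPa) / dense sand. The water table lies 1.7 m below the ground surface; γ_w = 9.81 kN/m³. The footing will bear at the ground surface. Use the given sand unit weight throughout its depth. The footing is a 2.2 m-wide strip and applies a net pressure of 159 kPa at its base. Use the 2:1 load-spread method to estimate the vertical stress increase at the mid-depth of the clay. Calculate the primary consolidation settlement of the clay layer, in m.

Mid-depth of clay below the ground surface: z = 2 + 3.5/2 = 3.75 m.
Total vertical stress at mid-clay: σ_v = 18.2×2 + 18.1×1.75 = 68.075 kPa.
Pore pressure: u = 9.81×(3.75 − 1.7) = 20.11 kPa.
Initial effective stress: σ'_0 = σ_v − u = 68.075 − 20.11 = 47.965 kPa.
Stress increase at mid-clay by the 2:1 spreading method:
Δσ = qB/(B+z) = 159×2.2/(2.2+3.75) = 58.79 kPa
Final effective stress: σ'_f = 47.965 + 58.79 = 106.75 kPa.
σ'_f = 106.75 > σ'_p = 92.3 kPa, so the stress path crosses the preconsolidation pressure — recompression up to σ'_p, then virgin compression beyond:
S_c = H/(1+e₀)·[C_r·log₁₀(σ'_p/σ'_0) + C_c·log₁₀(σ'_f/σ'_p)]
    = 3.5/2.28 × [0.067×log₁₀(92.3/47.965) + 0.28×log₁₀(106.75/92.3)]
    = 1.5351 × [0.019047 + 0.017687] = 0.05639 m

S_c ≈ 0.0564 m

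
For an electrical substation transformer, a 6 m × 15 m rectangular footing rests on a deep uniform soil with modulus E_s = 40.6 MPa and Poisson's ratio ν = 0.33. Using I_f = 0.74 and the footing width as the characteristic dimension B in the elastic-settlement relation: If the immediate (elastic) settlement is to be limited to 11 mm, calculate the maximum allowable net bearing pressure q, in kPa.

E_s = 40.6 MPa = 40600 kPa.
S_e = q·B·(1−ν²)/E_s · I_f  ⇒  q = S_e·E_s / (B·(1−ν²)·I_f).
q = 0.011 × 40600 / (6 × 0.8911 × 0.74) = 112.9 kPa

q ≈ 113 kPa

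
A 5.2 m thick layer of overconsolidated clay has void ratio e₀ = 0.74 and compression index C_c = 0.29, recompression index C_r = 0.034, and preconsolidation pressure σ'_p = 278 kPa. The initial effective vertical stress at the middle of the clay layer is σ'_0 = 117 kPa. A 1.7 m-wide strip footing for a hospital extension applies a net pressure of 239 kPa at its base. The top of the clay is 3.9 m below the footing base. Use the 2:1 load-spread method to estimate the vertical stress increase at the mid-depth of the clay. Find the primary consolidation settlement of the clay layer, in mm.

Mid-depth of clay below the footing base: z = 3.9 + 5.2/2 = 6.5 m.
Stress increase at mid-clay by the 2:1 spreading method:
Δσ = qB/(B+z) = 239×1.7/(1.7+6.5) = 49.549 kPa
Final effective stress: σ'_f = 117 + 49.549 = 166.55 kPa.
σ'_f = 166.55 ≤ σ'_p = 278 kPa, so the clay remains overconsolidated and only the recompression index applies:
S_c = C_r·H/(1+e₀)·log₁₀(σ'_f/σ'_0) = 0.034×5.2/1.74×log₁₀(166.55/117)
    = 0.10161 × 0.15336 = 0.01558 m

S_c ≈ 15.6 mm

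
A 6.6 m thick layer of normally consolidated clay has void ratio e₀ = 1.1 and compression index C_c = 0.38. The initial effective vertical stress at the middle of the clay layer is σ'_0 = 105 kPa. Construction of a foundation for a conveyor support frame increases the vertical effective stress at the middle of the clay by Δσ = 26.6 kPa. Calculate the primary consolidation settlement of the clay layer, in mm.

S_c ≈ 117 mm

Final effective stress: σ'_f = σ'_0 + Δσ = 105 + 26.6 = 131.6 kPa.
Normally consolidated clay, so the full stress increment lies on the virgin compression line:
S_c = C_c·H/(1+e₀)·log₁₀(σ'_f/σ'_0) = 0.38×6.6/(1+1.1)×log₁₀(131.6/105)
    = 1.1943 × 0.098067 = 0.1171 m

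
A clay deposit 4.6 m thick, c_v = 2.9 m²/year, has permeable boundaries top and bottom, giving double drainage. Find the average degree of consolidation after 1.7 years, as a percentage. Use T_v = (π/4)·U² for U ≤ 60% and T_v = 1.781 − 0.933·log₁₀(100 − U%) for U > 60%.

Drainage path length: H_d = H/2 = 2.3 m (double drainage).
T_v = c_v·t/H_d² = 2.9×1.7/2.3² = 0.93195.
T_v = 0.93195 corresponds to the U > 60% branch:
U = 1 − 10^((1.781 − T_v)/0.933)/100 = 0.9187

U ≈ 91.9 %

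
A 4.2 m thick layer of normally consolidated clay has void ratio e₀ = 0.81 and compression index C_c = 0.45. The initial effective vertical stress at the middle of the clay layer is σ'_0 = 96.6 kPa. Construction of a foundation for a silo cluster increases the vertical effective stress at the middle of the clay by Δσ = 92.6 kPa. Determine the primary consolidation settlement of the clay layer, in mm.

Final effective stress: σ'_f = σ'_0 + Δσ = 96.6 + 92.6 = 189.2 kPa.
Normally consolidated clay, so the full stress increment lies on the virgin compression line:
S_c = C_c·H/(1+e₀)·log₁₀(σ'_f/σ'_0) = 0.45×4.2/(1+0.81)×log₁₀(189.2/96.6)
    = 1.0442 × 0.29194 = 0.3048 m

S_c ≈ 305 mm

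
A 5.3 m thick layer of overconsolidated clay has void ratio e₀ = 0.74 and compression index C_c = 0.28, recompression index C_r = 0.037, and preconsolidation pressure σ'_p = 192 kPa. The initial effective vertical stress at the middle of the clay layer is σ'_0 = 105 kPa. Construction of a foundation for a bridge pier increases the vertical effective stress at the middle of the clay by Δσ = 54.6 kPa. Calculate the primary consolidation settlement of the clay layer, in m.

Final effective stress: σ'_f = 105 + 54.6 = 159.6 kPa.
σ'_f = 159.6 ≤ σ'_p = 192 kPa, so the clay remains overconsolidated and only the recompression index applies:
S_c = C_r·H/(1+e₀)·log₁₀(σ'_f/σ'_0) = 0.037×5.3/1.74×log₁₀(159.6/105)
    = 0.1127 × 0.18184 = 0.02049 m

S_c ≈ 0.0205 m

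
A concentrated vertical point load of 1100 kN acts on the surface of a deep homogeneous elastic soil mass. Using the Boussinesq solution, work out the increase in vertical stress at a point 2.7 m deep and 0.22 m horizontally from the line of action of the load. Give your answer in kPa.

Boussinesq vertical stress below a point load on an elastic half-space:
Δσ_z = 3P/(2πz²) · [1 + (r/z)²]^(−5/2)
r/z = 0.22/2.7 = 0.081481; [1+(r/z)²]^(−5/2) = 0.98359.
Δσ_z = 3×1100/(2π×2.7²) × 0.98359 = 72.045 × 0.98359 = 70.86 kPa

Δσ_z ≈ 70.9 kPa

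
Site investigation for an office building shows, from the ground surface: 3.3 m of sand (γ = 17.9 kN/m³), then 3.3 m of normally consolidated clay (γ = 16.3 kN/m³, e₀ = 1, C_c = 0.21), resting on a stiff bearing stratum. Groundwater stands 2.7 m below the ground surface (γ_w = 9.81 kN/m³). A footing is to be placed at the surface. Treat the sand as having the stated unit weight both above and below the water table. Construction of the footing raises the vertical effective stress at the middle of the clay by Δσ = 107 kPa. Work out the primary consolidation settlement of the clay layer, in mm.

S_c ≈ 148 mm

Mid-depth of clay below the ground surface: z = 3.3 + 3.3/2 = 4.95 m.
Total vertical stress at mid-clay: σ_v = 17.9×3.3 + 16.3×1.65 = 85.965 kPa.
Pore pressure: u = 9.81×(4.95 − 2.7) = 22.073 kPa.
Initial effective stress: σ'_0 = σ_v − u = 85.965 − 22.073 = 63.892 kPa.
Final effective stress: σ'_f = σ'_0 + Δσ = 63.892 + 107 = 170.89 kPa.
Normally consolidated clay, so the full stress increment lies on the virgin compression line:
S_c = C_c·H/(1+e₀)·log₁₀(σ'_f/σ'_0) = 0.21×3.3/(1+1)×log₁₀(170.89/63.892)
    = 0.3465 × 0.42727 = 0.148 m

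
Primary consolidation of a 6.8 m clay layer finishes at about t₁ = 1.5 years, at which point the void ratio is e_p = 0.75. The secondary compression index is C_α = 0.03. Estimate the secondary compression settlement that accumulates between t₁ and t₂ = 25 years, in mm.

S_s ≈ 142 mm

Secondary compression: S_s = C_α·H/(1+e_p)·log₁₀(t₂/t₁)
S_s = 0.03×6.8/(1+0.75)×log₁₀(25/1.5)
    = 0.1166 × 1.222 = 0.1424 m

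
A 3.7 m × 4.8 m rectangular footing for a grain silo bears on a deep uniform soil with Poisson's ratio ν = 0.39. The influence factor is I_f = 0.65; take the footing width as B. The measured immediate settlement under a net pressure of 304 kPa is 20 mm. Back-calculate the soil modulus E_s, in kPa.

E_s ≈ 31000 kPa

S_e = q·B·(1−ν²)/E_s · I_f  ⇒  E_s = q·B·(1−ν²)·I_f / S_e.
E_s = 304 × 3.7 × 0.8479 × 0.65 / 0.02 = 31000 kPa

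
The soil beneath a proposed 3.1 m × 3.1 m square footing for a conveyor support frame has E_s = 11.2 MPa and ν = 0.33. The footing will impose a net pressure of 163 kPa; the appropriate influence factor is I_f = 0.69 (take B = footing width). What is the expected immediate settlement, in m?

Immediate (elastic) settlement: S_e = q·B·(1−ν²)/E_s · I_f.
E_s = 11.2 MPa = 11200 kPa.
S_e = 163 × 3.1 × (1 − 0.33²) / 11200 × 0.69
    = 163 × 3.1 × 0.8911 / 11200 × 0.69
    = 0.02774 m

S_e ≈ 0.0277 m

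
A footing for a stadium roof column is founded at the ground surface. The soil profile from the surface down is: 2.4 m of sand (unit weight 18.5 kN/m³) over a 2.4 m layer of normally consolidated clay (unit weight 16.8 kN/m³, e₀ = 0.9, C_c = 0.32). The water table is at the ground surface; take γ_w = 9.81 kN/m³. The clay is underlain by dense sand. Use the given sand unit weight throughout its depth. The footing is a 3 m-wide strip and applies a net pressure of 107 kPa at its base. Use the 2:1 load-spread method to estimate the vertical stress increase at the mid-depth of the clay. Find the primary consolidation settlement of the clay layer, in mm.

Mid-depth of clay below the ground surface: z = 2.4 + 2.4/2 = 3.6 m.
Total vertical stress at mid-clay: σ_v = 18.5×2.4 + 16.8×1.2 = 64.56 kPa.
Pore pressure: u = 9.81×(3.6 − 0) = 35.316 kPa.
Initial effective stress: σ'_0 = σ_v − u = 64.56 − 35.316 = 29.244 kPa.
Stress increase at mid-clay by the 2:1 spreading method:
Δσ = qB/(B+z) = 107×3/(3+3.6) = 48.636 kPa
Final effective stress: σ'_f = σ'_0 + Δσ = 29.244 + 48.636 = 77.88 kPa.
Normally consolidated clay, so the full stress increment lies on the virgin compression line:
S_c = C_c·H/(1+e₀)·log₁₀(σ'_f/σ'_0) = 0.32×2.4/(1+0.9)×log₁₀(77.88/29.244)
    = 0.40421 × 0.42539 = 0.1719 m

S_c ≈ 172 mm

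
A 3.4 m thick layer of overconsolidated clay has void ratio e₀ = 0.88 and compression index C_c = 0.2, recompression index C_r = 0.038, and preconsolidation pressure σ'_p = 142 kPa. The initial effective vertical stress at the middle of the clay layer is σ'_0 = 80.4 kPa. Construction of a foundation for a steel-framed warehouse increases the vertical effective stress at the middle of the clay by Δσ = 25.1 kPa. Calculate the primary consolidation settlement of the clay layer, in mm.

S_c ≈ 8.11 mm

Final effective stress: σ'_f = 80.4 + 25.1 = 105.5 kPa.
σ'_f = 105.5 ≤ σ'_p = 142 kPa, so the clay remains overconsolidated and only the recompression index applies:
S_c = C_r·H/(1+e₀)·log₁₀(σ'_f/σ'_0) = 0.038×3.4/1.88×log₁₀(105.5/80.4)
    = 0.068723 × 0.118 = 0.008109 m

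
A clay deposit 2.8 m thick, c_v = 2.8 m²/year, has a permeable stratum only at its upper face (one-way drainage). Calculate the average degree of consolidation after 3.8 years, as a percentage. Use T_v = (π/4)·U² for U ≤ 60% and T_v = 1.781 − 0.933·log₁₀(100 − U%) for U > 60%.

U ≈ 97.2 %

Drainage path length: H_d = H = 2.8 m (single drainage).
T_v = c_v·t/H_d² = 2.8×3.8/2.8² = 1.3571.
T_v = 1.3571 corresponds to the U > 60% branch:
U = 1 − 10^((1.781 − T_v)/0.933)/100 = 0.9715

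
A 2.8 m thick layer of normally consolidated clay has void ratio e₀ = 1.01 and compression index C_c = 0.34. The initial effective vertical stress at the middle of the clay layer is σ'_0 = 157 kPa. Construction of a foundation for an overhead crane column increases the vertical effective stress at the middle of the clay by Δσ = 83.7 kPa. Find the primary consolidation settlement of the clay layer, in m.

Final effective stress: σ'_f = σ'_0 + Δσ = 157 + 83.7 = 240.7 kPa.
Normally consolidated clay, so the full stress increment lies on the virgin compression line:
S_c = C_c·H/(1+e₀)·log₁₀(σ'_f/σ'_0) = 0.34×2.8/(1+1.01)×log₁₀(240.7/157)
    = 0.47363 × 0.18558 = 0.0879 m

S_c ≈ 0.0879 m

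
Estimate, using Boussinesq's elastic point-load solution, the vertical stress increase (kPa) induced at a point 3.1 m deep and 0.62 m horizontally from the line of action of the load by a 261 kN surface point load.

Boussinesq vertical stress below a point load on an elastic half-space:
Δσ_z = 3P/(2πz²) · [1 + (r/z)²]^(−5/2)
r/z = 0.62/3.1 = 0.2; [1+(r/z)²]^(−5/2) = 0.9066.
Δσ_z = 3×261/(2π×3.1²) × 0.9066 = 12.968 × 0.9066 = 11.76 kPa

Δσ_z ≈ 11.8 kPa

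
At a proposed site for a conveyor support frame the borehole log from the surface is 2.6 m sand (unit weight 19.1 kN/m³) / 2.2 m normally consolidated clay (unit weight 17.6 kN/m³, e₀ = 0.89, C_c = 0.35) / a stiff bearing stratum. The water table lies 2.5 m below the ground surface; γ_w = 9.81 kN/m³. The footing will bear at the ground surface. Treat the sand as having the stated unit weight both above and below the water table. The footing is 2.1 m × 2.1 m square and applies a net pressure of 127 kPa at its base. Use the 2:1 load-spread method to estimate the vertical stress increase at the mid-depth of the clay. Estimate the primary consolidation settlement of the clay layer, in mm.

S_c ≈ 45.2 mm

Mid-depth of clay below the ground surface: z = 2.6 + 2.2/2 = 3.7 m.
Total vertical stress at mid-clay: σ_v = 19.1×2.6 + 17.6×1.1 = 69.02 kPa.
Pore pressure: u = 9.81×(3.7 − 2.5) = 11.772 kPa.
Initial effective stress: σ'_0 = σ_v − u = 69.02 − 11.772 = 57.248 kPa.
Stress increase at mid-clay by the 2:1 spreading method:
Δσ = qBL/((B+z)(L+z)) = 127×2.1×2.1/((2.1+3.7)(2.1+3.7)) = 16.649 kPa
Final effective stress: σ'_f = σ'_0 + Δσ = 57.248 + 16.649 = 73.897 kPa.
Normally consolidated clay, so the full stress increment lies on the virgin compression line:
S_c = C_c·H/(1+e₀)·log₁₀(σ'_f/σ'_0) = 0.35×2.2/(1+0.89)×log₁₀(73.897/57.248)
    = 0.40741 × 0.11087 = 0.04517 m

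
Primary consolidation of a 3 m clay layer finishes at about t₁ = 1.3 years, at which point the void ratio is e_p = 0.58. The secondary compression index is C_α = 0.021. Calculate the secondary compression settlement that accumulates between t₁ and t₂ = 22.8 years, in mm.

S_s ≈ 49.6 mm

Secondary compression: S_s = C_α·H/(1+e_p)·log₁₀(t₂/t₁)
S_s = 0.021×3/(1+0.58)×log₁₀(22.8/1.3)
    = 0.03987 × 1.244 = 0.0496 m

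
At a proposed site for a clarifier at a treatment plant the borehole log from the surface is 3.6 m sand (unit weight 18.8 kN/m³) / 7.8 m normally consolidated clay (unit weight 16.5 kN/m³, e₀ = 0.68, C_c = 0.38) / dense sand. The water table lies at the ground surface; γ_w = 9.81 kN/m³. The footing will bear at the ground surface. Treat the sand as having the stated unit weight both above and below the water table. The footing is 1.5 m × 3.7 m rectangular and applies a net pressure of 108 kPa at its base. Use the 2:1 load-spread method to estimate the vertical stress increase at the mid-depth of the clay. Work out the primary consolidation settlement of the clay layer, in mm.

Mid-depth of clay below the ground surface: z = 3.6 + 7.8/2 = 7.5 m.
Total vertical stress at mid-clay: σ_v = 18.8×3.6 + 16.5×3.9 = 132.03 kPa.
Pore pressure: u = 9.81×(7.5 − 0) = 73.575 kPa.
Initial effective stress: σ'_0 = σ_v − u = 132.03 − 73.575 = 58.455 kPa.
Stress increase at mid-clay by the 2:1 spreading method:
Δσ = qBL/((B+z)(L+z)) = 108×1.5×3.7/((1.5+7.5)(3.7+7.5)) = 5.9464 kPa
Final effective stress: σ'_f = σ'_0 + Δσ = 58.455 + 5.9464 = 64.401 kPa.
Normally consolidated clay, so the full stress increment lies on the virgin compression line:
S_c = C_c·H/(1+e₀)·log₁₀(σ'_f/σ'_0) = 0.38×7.8/(1+0.68)×log₁₀(64.401/58.455)
    = 1.7643 × 0.042071 = 0.07423 m

S_c ≈ 74.2 mm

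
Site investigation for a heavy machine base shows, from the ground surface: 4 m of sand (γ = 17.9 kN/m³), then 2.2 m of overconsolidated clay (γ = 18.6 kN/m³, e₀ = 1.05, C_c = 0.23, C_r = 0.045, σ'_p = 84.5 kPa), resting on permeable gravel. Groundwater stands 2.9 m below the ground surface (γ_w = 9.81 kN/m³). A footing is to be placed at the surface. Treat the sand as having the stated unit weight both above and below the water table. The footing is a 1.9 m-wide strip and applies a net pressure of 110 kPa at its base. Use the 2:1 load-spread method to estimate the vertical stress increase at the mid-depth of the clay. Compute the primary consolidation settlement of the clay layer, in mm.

S_c ≈ 22.2 mm

Mid-depth of clay below the ground surface: z = 4 + 2.2/2 = 5.1 m.
Total vertical stress at mid-clay: σ_v = 17.9×4 + 18.6×1.1 = 92.06 kPa.
Pore pressure: u = 9.81×(5.1 − 2.9) = 21.582 kPa.
Initial effective stress: σ'_0 = σ_v − u = 92.06 − 21.582 = 70.478 kPa.
Stress increase at mid-clay by the 2:1 spreading method:
Δσ = qB/(B+z) = 110×1.9/(1.9+5.1) = 29.857 kPa
Final effective stress: σ'_f = 70.478 + 29.857 = 100.33 kPa.
σ'_f = 100.33 > σ'_p = 84.5 kPa, so the stress path crosses the preconsolidation pressure — recompression up to σ'_p, then virgin compression beyond:
S_c = H/(1+e₀)·[C_r·log₁₀(σ'_p/σ'_0) + C_c·log₁₀(σ'_f/σ'_p)]
    = 2.2/2.05 × [0.045×log₁₀(84.5/70.478) + 0.23×log₁₀(100.33/84.5)]
    = 1.0732 × [0.0035461 + 0.017152] = 0.02221 m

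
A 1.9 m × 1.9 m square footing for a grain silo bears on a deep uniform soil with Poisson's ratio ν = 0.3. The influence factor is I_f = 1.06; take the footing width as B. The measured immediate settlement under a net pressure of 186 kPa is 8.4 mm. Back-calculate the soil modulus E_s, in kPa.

E_s ≈ 40600 kPa

S_e = q·B·(1−ν²)/E_s · I_f  ⇒  E_s = q·B·(1−ν²)·I_f / S_e.
E_s = 186 × 1.9 × 0.91 × 1.06 / 0.0084 = 40580 kPa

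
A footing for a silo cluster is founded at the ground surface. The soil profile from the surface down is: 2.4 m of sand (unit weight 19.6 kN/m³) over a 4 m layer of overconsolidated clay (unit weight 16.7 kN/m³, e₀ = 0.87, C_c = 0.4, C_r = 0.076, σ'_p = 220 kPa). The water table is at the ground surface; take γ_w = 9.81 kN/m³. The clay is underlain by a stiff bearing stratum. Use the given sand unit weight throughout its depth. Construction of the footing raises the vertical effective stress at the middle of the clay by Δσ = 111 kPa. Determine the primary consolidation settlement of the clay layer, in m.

Mid-depth of clay below the ground surface: z = 2.4 + 4/2 = 4.4 m.
Total vertical stress at mid-clay: σ_v = 19.6×2.4 + 16.7×2 = 80.44 kPa.
Pore pressure: u = 9.81×(4.4 − 0) = 43.164 kPa.
Initial effective stress: σ'_0 = σ_v − u = 80.44 − 43.164 = 37.276 kPa.
Final effective stress: σ'_f = 37.276 + 111 = 148.28 kPa.
σ'_f = 148.28 ≤ σ'_p = 220 kPa, so the clay remains overconsolidated and only the recompression index applies:
S_c = C_r·H/(1+e₀)·log₁₀(σ'_f/σ'_0) = 0.076×4/1.87×log₁₀(148.28/37.276)
    = 0.16256 × 0.59965 = 0.09748 m

S_c ≈ 0.0975 m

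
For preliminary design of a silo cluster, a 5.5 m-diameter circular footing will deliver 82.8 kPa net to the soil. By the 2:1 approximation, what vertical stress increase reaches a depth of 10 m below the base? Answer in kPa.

By the 2:1 method the load spreads at 1 horizontal : 2 vertical, so at depth z the loaded area has grown by z in each plan dimension:
Δσ ≈ qD²/(D+z)² = 82.8×5.5²/(5.5+10)² = 10.425 kPa

Δσ_z ≈ 10.4 kPa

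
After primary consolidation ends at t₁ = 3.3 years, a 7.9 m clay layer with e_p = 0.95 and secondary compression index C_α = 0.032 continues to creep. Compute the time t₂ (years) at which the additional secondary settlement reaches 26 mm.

S_s = C_α·H/(1+e_p)·log₁₀(t₂/t₁) ⇒ log₁₀(t₂/t₁) = S_s·(1+e_p)/(C_α·H).
log₁₀(t₂/t₁) = 0.026 × (1+0.95) / (0.032×7.9) = 0.2006
t₂ = t₁ × 10^0.2006 = 3.3 × 1.587 = 5.237 years

t₂ ≈ 5.24 years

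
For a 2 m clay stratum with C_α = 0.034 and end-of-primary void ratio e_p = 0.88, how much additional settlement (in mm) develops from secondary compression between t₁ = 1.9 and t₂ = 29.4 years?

Secondary compression: S_s = C_α·H/(1+e_p)·log₁₀(t₂/t₁)
S_s = 0.034×2/(1+0.88)×log₁₀(29.4/1.9)
    = 0.03617 × 1.19 = 0.04303 m

S_s ≈ 43 mm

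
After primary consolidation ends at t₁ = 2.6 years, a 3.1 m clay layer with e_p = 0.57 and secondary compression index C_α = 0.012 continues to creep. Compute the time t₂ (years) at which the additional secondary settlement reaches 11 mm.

t₂ ≈ 7.57 years

S_s = C_α·H/(1+e_p)·log₁₀(t₂/t₁) ⇒ log₁₀(t₂/t₁) = S_s·(1+e_p)/(C_α·H).
log₁₀(t₂/t₁) = 0.011 × (1+0.57) / (0.012×3.1) = 0.4642
t₂ = t₁ × 10^0.4642 = 2.6 × 2.912 = 7.572 years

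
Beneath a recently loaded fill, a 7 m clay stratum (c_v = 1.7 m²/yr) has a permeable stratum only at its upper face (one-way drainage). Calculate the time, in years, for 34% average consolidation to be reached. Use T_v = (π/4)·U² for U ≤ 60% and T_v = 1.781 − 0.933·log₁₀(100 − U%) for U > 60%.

Drainage path length: H_d = H = 7 m (single drainage).
U ≤ 60%: T_v = (π/4)·U² = (π/4)×0.34² = 0.090792.
t = T_v·H_d²/c_v = 0.090792×7²/1.7 = 2.617 years.

t ≈ 2.62 years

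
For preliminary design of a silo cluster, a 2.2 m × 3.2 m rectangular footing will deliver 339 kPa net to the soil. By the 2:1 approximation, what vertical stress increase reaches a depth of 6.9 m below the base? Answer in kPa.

Δσ_z ≈ 26 kPa

By the 2:1 method the load spreads at 1 horizontal : 2 vertical, so at depth z the loaded area has grown by z in each plan dimension:
Δσ = qBL/((B+z)(L+z)) = 339×2.2×3.2/((2.2+6.9)(3.2+6.9)) = 25.966 kPa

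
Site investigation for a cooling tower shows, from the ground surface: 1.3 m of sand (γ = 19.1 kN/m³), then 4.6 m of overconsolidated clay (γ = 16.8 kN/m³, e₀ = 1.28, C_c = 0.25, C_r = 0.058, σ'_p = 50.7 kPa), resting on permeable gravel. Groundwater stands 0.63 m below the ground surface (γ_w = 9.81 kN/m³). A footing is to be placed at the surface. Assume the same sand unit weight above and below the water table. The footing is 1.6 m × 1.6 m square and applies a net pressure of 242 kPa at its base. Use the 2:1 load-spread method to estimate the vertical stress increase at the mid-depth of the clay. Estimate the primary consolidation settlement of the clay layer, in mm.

S_c ≈ 46.4 mm

Mid-depth of clay below the ground surface: z = 1.3 + 4.6/2 = 3.6 m.
Total vertical stress at mid-clay: σ_v = 19.1×1.3 + 16.8×2.3 = 63.47 kPa.
Pore pressure: u = 9.81×(3.6 − 0.63) = 29.136 kPa.
Initial effective stress: σ'_0 = σ_v − u = 63.47 − 29.136 = 34.334 kPa.
Stress increase at mid-clay by the 2:1 spreading method:
Δσ = qBL/((B+z)(L+z)) = 242×1.6×1.6/((1.6+3.6)(1.6+3.6)) = 22.911 kPa
Final effective stress: σ'_f = 34.334 + 22.911 = 57.245 kPa.
σ'_f = 57.245 > σ'_p = 50.7 kPa, so the stress path crosses the preconsolidation pressure — recompression up to σ'_p, then virgin compression beyond:
S_c = H/(1+e₀)·[C_r·log₁₀(σ'_p/σ'_0) + C_c·log₁₀(σ'_f/σ'_p)]
    = 4.6/2.28 × [0.058×log₁₀(50.7/34.334) + 0.25×log₁₀(57.245/50.7)]
    = 2.0175 × [0.0098184 + 0.013182] = 0.0464 m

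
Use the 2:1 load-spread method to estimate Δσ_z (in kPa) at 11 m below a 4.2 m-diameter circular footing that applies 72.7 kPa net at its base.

By the 2:1 method the load spreads at 1 horizontal : 2 vertical, so at depth z the loaded area has grown by z in each plan dimension:
Δσ ≈ qD²/(D+z)² = 72.7×4.2²/(4.2+11)² = 5.5507 kPa

Δσ_z ≈ 5.55 kPa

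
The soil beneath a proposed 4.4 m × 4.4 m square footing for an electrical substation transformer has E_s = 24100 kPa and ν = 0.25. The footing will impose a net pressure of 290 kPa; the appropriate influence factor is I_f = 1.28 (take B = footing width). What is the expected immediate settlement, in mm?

S_e ≈ 63.5 mm

Immediate (elastic) settlement: S_e = q·B·(1−ν²)/E_s · I_f.
S_e = 290 × 4.4 × (1 − 0.25²) / 24100 × 1.28
    = 290 × 4.4 × 0.9375 / 24100 × 1.28
    = 0.06354 m = 63.54 mm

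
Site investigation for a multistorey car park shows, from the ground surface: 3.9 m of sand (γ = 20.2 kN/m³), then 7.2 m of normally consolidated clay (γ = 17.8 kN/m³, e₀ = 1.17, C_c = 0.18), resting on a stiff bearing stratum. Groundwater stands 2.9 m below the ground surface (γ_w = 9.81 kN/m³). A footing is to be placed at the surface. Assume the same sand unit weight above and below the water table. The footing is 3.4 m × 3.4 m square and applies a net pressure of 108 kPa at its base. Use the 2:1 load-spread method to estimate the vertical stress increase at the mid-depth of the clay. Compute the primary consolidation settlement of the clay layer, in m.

Mid-depth of clay below the ground surface: z = 3.9 + 7.2/2 = 7.5 m.
Total vertical stress at mid-clay: σ_v = 20.2×3.9 + 17.8×3.6 = 142.86 kPa.
Pore pressure: u = 9.81×(7.5 − 2.9) = 45.126 kPa.
Initial effective stress: σ'_0 = σ_v − u = 142.86 − 45.126 = 97.734 kPa.
Stress increase at mid-clay by the 2:1 spreading method:
Δσ = qBL/((B+z)(L+z)) = 108×3.4×3.4/((3.4+7.5)(3.4+7.5)) = 10.508 kPa
Final effective stress: σ'_f = σ'_0 + Δσ = 97.734 + 10.508 = 108.24 kPa.
Normally consolidated clay, so the full stress increment lies on the virgin compression line:
S_c = C_c·H/(1+e₀)·log₁₀(σ'_f/σ'_0) = 0.18×7.2/(1+1.17)×log₁₀(108.24/97.734)
    = 0.59724 × 0.044342 = 0.02648 m

S_c ≈ 0.0265 m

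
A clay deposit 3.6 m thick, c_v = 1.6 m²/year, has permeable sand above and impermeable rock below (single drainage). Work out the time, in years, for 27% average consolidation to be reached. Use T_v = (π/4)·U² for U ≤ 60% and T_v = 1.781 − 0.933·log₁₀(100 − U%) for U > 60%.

Drainage path length: H_d = H = 3.6 m (single drainage).
U ≤ 60%: T_v = (π/4)·U² = (π/4)×0.27² = 0.057256.
t = T_v·H_d²/c_v = 0.057256×3.6²/1.6 = 0.4638 years.

t ≈ 0.464 years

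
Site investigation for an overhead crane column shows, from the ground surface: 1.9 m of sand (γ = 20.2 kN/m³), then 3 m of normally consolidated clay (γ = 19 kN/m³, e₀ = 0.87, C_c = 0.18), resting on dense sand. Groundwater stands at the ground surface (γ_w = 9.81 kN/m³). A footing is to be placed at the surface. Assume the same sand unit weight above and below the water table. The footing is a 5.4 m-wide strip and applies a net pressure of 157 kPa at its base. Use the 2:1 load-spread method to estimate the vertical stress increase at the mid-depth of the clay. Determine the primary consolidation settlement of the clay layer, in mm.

S_c ≈ 170 mm

Mid-depth of clay below the ground surface: z = 1.9 + 3/2 = 3.4 m.
Total vertical stress at mid-clay: σ_v = 20.2×1.9 + 19×1.5 = 66.88 kPa.
Pore pressure: u = 9.81×(3.4 − 0) = 33.354 kPa.
Initial effective stress: σ'_0 = σ_v − u = 66.88 − 33.354 = 33.526 kPa.
Stress increase at mid-clay by the 2:1 spreading method:
Δσ = qB/(B+z) = 157×5.4/(5.4+3.4) = 96.341 kPa
Final effective stress: σ'_f = σ'_0 + Δσ = 33.526 + 96.341 = 129.87 kPa.
Normally consolidated clay, so the full stress increment lies on the virgin compression line:
S_c = C_c·H/(1+e₀)·log₁₀(σ'_f/σ'_0) = 0.18×3/(1+0.87)×log₁₀(129.87/33.526)
    = 0.28877 × 0.58813 = 0.1698 m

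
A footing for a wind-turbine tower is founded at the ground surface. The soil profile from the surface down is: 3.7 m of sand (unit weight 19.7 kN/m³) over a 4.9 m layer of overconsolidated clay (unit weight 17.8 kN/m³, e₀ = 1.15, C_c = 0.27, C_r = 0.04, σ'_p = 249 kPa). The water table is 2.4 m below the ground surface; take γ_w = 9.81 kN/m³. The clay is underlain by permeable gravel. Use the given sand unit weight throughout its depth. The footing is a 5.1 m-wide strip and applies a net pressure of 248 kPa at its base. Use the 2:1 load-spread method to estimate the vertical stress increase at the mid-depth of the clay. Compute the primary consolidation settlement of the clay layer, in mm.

Mid-depth of clay below the ground surface: z = 3.7 + 4.9/2 = 6.15 m.
Total vertical stress at mid-clay: σ_v = 19.7×3.7 + 17.8×2.45 = 116.5 kPa.
Pore pressure: u = 9.81×(6.15 − 2.4) = 36.788 kPa.
Initial effective stress: σ'_0 = σ_v − u = 116.5 − 36.788 = 79.712 kPa.
Stress increase at mid-clay by the 2:1 spreading method:
Δσ = qB/(B+z) = 248×5.1/(5.1+6.15) = 112.43 kPa
Final effective stress: σ'_f = 79.712 + 112.43 = 192.14 kPa.
σ'_f = 192.14 ≤ σ'_p = 249 kPa, so the clay remains overconsolidated and only the recompression index applies:
S_c = C_r·H/(1+e₀)·log₁₀(σ'_f/σ'_0) = 0.04×4.9/2.15×log₁₀(192.14/79.712)
    = 0.091164 × 0.38209 = 0.03483 m

S_c ≈ 34.8 mm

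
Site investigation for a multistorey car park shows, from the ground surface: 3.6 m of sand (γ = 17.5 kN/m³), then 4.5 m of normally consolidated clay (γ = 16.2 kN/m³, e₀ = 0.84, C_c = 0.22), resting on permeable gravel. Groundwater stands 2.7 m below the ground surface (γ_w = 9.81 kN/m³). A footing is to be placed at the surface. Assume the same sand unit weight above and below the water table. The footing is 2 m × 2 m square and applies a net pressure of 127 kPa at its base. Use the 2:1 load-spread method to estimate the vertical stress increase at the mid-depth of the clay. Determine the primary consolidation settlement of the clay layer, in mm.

Mid-depth of clay below the ground surface: z = 3.6 + 4.5/2 = 5.85 m.
Total vertical stress at mid-clay: σ_v = 17.5×3.6 + 16.2×2.25 = 99.45 kPa.
Pore pressure: u = 9.81×(5.85 − 2.7) = 30.902 kPa.
Initial effective stress: σ'_0 = σ_v − u = 99.45 − 30.902 = 68.548 kPa.
Stress increase at mid-clay by the 2:1 spreading method:
Δσ = qBL/((B+z)(L+z)) = 127×2×2/((2+5.85)(2+5.85)) = 8.2437 kPa
Final effective stress: σ'_f = σ'_0 + Δσ = 68.548 + 8.2437 = 76.792 kPa.
Normally consolidated clay, so the full stress increment lies on the virgin compression line:
S_c = C_c·H/(1+e₀)·log₁₀(σ'_f/σ'_0) = 0.22×4.5/(1+0.84)×log₁₀(76.792/68.548)
    = 0.53804 × 0.049321 = 0.02654 m

S_c ≈ 26.5 mm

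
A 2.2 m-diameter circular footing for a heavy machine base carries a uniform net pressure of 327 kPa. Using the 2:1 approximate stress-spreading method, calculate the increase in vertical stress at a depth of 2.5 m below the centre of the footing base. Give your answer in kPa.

By the 2:1 method the load spreads at 1 horizontal : 2 vertical, so at depth z the loaded area has grown by z in each plan dimension:
Δσ ≈ qD²/(D+z)² = 327×2.2²/(2.2+2.5)² = 71.647 kPa

Δσ_z ≈ 71.6 kPa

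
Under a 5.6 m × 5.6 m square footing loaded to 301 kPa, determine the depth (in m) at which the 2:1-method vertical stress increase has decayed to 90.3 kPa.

z ≈ 4.62 m

2:1 spreading — at depth z the loaded area has grown by z in each plan dimension:
qB²/(B+z)² = Δσ_z ⇒ z = B(√(q/Δσ_z) − 1) = 5.6×(√(301/90.3) − 1) = 4.624 m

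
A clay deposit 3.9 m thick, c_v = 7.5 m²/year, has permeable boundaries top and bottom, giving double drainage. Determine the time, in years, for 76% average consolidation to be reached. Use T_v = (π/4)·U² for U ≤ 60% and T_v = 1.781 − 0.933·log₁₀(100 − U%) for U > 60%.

t ≈ 0.25 years

Drainage path length: H_d = H/2 = 1.95 m (double drainage).
U > 60%: T_v = 1.781 − 0.933·log₁₀(100 − 76) = 0.49326.
t = T_v·H_d²/c_v = 0.49326×1.95²/7.5 = 0.2501 years.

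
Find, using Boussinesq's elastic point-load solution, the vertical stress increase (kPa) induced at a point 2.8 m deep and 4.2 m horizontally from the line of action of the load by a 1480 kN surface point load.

Boussinesq vertical stress below a point load on an elastic half-space:
Δσ_z = 3P/(2πz²) · [1 + (r/z)²]^(−5/2)
r/z = 4.2/2.8 = 1.5; [1+(r/z)²]^(−5/2) = 0.052516.
Δσ_z = 3×1480/(2π×2.8²) × 0.052516 = 90.134 × 0.052516 = 4.733 kPa

Δσ_z ≈ 4.73 kPa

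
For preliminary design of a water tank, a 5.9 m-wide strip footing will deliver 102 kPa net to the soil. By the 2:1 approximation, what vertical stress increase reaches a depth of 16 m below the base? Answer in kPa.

Δσ_z ≈ 27.5 kPa

By the 2:1 method the load spreads at 1 horizontal : 2 vertical, so at depth z the loaded area has grown by z in each plan dimension:
Δσ = qB/(B+z) = 102×5.9/(5.9+16) = 27.479 kPa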